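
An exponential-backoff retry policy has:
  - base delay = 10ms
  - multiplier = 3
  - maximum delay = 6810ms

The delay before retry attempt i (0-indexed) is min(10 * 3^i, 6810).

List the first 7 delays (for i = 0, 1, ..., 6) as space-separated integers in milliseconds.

Answer: 10 30 90 270 810 2430 6810

Derivation:
Computing each delay:
  i=0: min(10*3^0, 6810) = 10
  i=1: min(10*3^1, 6810) = 30
  i=2: min(10*3^2, 6810) = 90
  i=3: min(10*3^3, 6810) = 270
  i=4: min(10*3^4, 6810) = 810
  i=5: min(10*3^5, 6810) = 2430
  i=6: min(10*3^6, 6810) = 6810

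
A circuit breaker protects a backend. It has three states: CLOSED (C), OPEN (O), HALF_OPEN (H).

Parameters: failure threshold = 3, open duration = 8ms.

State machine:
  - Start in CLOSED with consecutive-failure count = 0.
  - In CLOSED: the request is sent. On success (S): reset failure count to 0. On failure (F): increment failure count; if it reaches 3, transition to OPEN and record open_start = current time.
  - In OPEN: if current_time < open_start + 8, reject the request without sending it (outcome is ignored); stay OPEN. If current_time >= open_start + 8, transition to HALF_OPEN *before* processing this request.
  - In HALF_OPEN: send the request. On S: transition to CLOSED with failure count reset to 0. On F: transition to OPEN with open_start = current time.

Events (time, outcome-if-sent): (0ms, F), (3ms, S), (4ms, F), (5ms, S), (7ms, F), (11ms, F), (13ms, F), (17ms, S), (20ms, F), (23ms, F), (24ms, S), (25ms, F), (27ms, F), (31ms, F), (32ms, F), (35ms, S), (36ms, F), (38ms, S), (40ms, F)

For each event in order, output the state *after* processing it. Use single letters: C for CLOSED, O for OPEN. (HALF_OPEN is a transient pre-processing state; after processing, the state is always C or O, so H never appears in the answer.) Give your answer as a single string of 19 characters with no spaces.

Answer: CCCCCCOOOOOOOOOOOOO

Derivation:
State after each event:
  event#1 t=0ms outcome=F: state=CLOSED
  event#2 t=3ms outcome=S: state=CLOSED
  event#3 t=4ms outcome=F: state=CLOSED
  event#4 t=5ms outcome=S: state=CLOSED
  event#5 t=7ms outcome=F: state=CLOSED
  event#6 t=11ms outcome=F: state=CLOSED
  event#7 t=13ms outcome=F: state=OPEN
  event#8 t=17ms outcome=S: state=OPEN
  event#9 t=20ms outcome=F: state=OPEN
  event#10 t=23ms outcome=F: state=OPEN
  event#11 t=24ms outcome=S: state=OPEN
  event#12 t=25ms outcome=F: state=OPEN
  event#13 t=27ms outcome=F: state=OPEN
  event#14 t=31ms outcome=F: state=OPEN
  event#15 t=32ms outcome=F: state=OPEN
  event#16 t=35ms outcome=S: state=OPEN
  event#17 t=36ms outcome=F: state=OPEN
  event#18 t=38ms outcome=S: state=OPEN
  event#19 t=40ms outcome=F: state=OPEN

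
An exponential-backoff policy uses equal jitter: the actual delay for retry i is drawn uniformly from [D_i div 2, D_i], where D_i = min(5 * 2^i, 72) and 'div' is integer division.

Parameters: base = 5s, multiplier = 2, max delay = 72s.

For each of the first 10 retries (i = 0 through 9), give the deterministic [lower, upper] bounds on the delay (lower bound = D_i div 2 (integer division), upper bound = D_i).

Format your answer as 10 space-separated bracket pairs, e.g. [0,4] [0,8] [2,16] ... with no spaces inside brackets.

Computing bounds per retry:
  i=0: D_i=min(5*2^0,72)=5, bounds=[2,5]
  i=1: D_i=min(5*2^1,72)=10, bounds=[5,10]
  i=2: D_i=min(5*2^2,72)=20, bounds=[10,20]
  i=3: D_i=min(5*2^3,72)=40, bounds=[20,40]
  i=4: D_i=min(5*2^4,72)=72, bounds=[36,72]
  i=5: D_i=min(5*2^5,72)=72, bounds=[36,72]
  i=6: D_i=min(5*2^6,72)=72, bounds=[36,72]
  i=7: D_i=min(5*2^7,72)=72, bounds=[36,72]
  i=8: D_i=min(5*2^8,72)=72, bounds=[36,72]
  i=9: D_i=min(5*2^9,72)=72, bounds=[36,72]

Answer: [2,5] [5,10] [10,20] [20,40] [36,72] [36,72] [36,72] [36,72] [36,72] [36,72]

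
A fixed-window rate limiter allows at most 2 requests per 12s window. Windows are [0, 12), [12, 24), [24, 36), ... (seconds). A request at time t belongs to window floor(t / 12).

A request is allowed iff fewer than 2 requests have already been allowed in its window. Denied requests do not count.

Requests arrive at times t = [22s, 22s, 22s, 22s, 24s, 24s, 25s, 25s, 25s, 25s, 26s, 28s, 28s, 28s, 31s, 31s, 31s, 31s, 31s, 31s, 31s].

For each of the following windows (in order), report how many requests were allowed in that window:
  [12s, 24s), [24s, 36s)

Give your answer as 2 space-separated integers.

Processing requests:
  req#1 t=22s (window 1): ALLOW
  req#2 t=22s (window 1): ALLOW
  req#3 t=22s (window 1): DENY
  req#4 t=22s (window 1): DENY
  req#5 t=24s (window 2): ALLOW
  req#6 t=24s (window 2): ALLOW
  req#7 t=25s (window 2): DENY
  req#8 t=25s (window 2): DENY
  req#9 t=25s (window 2): DENY
  req#10 t=25s (window 2): DENY
  req#11 t=26s (window 2): DENY
  req#12 t=28s (window 2): DENY
  req#13 t=28s (window 2): DENY
  req#14 t=28s (window 2): DENY
  req#15 t=31s (window 2): DENY
  req#16 t=31s (window 2): DENY
  req#17 t=31s (window 2): DENY
  req#18 t=31s (window 2): DENY
  req#19 t=31s (window 2): DENY
  req#20 t=31s (window 2): DENY
  req#21 t=31s (window 2): DENY

Allowed counts by window: 2 2

Answer: 2 2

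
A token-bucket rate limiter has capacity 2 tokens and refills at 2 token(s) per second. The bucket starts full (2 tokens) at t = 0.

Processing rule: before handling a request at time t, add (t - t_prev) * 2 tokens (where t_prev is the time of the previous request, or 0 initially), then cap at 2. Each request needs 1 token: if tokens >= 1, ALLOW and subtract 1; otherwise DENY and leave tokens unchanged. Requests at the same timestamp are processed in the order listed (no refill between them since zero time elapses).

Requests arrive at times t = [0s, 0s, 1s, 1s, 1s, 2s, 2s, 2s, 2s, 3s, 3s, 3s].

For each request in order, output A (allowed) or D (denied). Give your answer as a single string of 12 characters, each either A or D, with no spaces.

Answer: AAAADAADDAAD

Derivation:
Simulating step by step:
  req#1 t=0s: ALLOW
  req#2 t=0s: ALLOW
  req#3 t=1s: ALLOW
  req#4 t=1s: ALLOW
  req#5 t=1s: DENY
  req#6 t=2s: ALLOW
  req#7 t=2s: ALLOW
  req#8 t=2s: DENY
  req#9 t=2s: DENY
  req#10 t=3s: ALLOW
  req#11 t=3s: ALLOW
  req#12 t=3s: DENY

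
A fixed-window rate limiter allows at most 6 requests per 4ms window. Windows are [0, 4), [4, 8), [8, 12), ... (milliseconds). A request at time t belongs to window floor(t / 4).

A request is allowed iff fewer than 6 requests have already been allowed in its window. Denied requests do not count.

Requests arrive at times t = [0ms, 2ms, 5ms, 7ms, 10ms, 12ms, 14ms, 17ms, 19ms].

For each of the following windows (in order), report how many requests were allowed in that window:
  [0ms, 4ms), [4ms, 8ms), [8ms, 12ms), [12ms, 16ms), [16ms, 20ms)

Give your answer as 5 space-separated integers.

Answer: 2 2 1 2 2

Derivation:
Processing requests:
  req#1 t=0ms (window 0): ALLOW
  req#2 t=2ms (window 0): ALLOW
  req#3 t=5ms (window 1): ALLOW
  req#4 t=7ms (window 1): ALLOW
  req#5 t=10ms (window 2): ALLOW
  req#6 t=12ms (window 3): ALLOW
  req#7 t=14ms (window 3): ALLOW
  req#8 t=17ms (window 4): ALLOW
  req#9 t=19ms (window 4): ALLOW

Allowed counts by window: 2 2 1 2 2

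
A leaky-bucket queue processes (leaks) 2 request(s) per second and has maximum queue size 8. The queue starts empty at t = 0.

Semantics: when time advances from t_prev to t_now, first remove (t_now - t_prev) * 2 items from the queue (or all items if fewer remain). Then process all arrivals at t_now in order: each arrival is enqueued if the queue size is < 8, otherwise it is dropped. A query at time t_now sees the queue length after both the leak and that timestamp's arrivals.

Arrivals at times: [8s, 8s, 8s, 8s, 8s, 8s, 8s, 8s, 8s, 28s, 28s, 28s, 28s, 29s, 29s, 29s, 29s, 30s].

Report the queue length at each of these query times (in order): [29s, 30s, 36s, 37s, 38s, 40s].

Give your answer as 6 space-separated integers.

Queue lengths at query times:
  query t=29s: backlog = 6
  query t=30s: backlog = 5
  query t=36s: backlog = 0
  query t=37s: backlog = 0
  query t=38s: backlog = 0
  query t=40s: backlog = 0

Answer: 6 5 0 0 0 0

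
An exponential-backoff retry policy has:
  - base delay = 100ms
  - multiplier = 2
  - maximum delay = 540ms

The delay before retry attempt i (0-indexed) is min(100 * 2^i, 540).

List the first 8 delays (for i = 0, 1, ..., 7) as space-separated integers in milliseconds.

Computing each delay:
  i=0: min(100*2^0, 540) = 100
  i=1: min(100*2^1, 540) = 200
  i=2: min(100*2^2, 540) = 400
  i=3: min(100*2^3, 540) = 540
  i=4: min(100*2^4, 540) = 540
  i=5: min(100*2^5, 540) = 540
  i=6: min(100*2^6, 540) = 540
  i=7: min(100*2^7, 540) = 540

Answer: 100 200 400 540 540 540 540 540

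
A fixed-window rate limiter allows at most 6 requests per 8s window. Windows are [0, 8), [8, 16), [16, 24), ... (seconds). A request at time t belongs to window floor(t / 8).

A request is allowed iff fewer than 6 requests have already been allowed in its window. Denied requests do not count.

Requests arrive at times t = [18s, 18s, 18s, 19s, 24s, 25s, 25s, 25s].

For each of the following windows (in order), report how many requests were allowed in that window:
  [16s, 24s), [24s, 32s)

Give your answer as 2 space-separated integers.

Answer: 4 4

Derivation:
Processing requests:
  req#1 t=18s (window 2): ALLOW
  req#2 t=18s (window 2): ALLOW
  req#3 t=18s (window 2): ALLOW
  req#4 t=19s (window 2): ALLOW
  req#5 t=24s (window 3): ALLOW
  req#6 t=25s (window 3): ALLOW
  req#7 t=25s (window 3): ALLOW
  req#8 t=25s (window 3): ALLOW

Allowed counts by window: 4 4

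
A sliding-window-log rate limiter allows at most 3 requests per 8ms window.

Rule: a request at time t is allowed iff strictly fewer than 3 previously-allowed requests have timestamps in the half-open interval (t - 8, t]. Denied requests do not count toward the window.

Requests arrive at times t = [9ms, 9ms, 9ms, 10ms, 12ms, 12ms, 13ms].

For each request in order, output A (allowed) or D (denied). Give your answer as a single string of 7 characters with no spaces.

Answer: AAADDDD

Derivation:
Tracking allowed requests in the window:
  req#1 t=9ms: ALLOW
  req#2 t=9ms: ALLOW
  req#3 t=9ms: ALLOW
  req#4 t=10ms: DENY
  req#5 t=12ms: DENY
  req#6 t=12ms: DENY
  req#7 t=13ms: DENY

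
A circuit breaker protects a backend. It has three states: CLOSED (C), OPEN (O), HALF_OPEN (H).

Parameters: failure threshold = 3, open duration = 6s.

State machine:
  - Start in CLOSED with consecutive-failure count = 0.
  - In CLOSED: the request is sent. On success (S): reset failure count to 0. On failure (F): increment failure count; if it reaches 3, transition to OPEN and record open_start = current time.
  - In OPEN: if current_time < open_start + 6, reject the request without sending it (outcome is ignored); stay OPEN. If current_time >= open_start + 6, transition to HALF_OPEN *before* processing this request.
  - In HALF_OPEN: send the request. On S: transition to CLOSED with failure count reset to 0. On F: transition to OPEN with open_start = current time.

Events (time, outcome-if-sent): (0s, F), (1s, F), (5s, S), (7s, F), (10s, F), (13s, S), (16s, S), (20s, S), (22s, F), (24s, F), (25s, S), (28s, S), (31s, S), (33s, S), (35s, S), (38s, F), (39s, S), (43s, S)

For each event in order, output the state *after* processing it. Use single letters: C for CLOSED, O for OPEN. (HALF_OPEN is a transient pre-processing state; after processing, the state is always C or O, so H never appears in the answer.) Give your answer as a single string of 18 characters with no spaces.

State after each event:
  event#1 t=0s outcome=F: state=CLOSED
  event#2 t=1s outcome=F: state=CLOSED
  event#3 t=5s outcome=S: state=CLOSED
  event#4 t=7s outcome=F: state=CLOSED
  event#5 t=10s outcome=F: state=CLOSED
  event#6 t=13s outcome=S: state=CLOSED
  event#7 t=16s outcome=S: state=CLOSED
  event#8 t=20s outcome=S: state=CLOSED
  event#9 t=22s outcome=F: state=CLOSED
  event#10 t=24s outcome=F: state=CLOSED
  event#11 t=25s outcome=S: state=CLOSED
  event#12 t=28s outcome=S: state=CLOSED
  event#13 t=31s outcome=S: state=CLOSED
  event#14 t=33s outcome=S: state=CLOSED
  event#15 t=35s outcome=S: state=CLOSED
  event#16 t=38s outcome=F: state=CLOSED
  event#17 t=39s outcome=S: state=CLOSED
  event#18 t=43s outcome=S: state=CLOSED

Answer: CCCCCCCCCCCCCCCCCC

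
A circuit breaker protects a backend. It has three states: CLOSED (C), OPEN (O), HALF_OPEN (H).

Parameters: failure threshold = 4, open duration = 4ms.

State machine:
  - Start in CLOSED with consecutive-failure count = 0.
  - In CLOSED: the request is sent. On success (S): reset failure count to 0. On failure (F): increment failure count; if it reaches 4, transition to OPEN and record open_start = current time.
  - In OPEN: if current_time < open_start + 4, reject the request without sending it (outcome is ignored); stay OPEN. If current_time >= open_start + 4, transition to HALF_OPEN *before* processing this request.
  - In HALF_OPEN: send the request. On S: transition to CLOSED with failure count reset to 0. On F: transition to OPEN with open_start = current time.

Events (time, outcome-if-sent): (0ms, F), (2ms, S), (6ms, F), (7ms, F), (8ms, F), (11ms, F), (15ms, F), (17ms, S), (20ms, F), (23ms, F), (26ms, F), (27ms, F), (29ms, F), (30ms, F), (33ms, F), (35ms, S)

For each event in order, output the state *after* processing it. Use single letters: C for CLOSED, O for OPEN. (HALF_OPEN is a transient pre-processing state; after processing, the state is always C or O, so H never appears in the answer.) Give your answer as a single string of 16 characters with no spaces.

State after each event:
  event#1 t=0ms outcome=F: state=CLOSED
  event#2 t=2ms outcome=S: state=CLOSED
  event#3 t=6ms outcome=F: state=CLOSED
  event#4 t=7ms outcome=F: state=CLOSED
  event#5 t=8ms outcome=F: state=CLOSED
  event#6 t=11ms outcome=F: state=OPEN
  event#7 t=15ms outcome=F: state=OPEN
  event#8 t=17ms outcome=S: state=OPEN
  event#9 t=20ms outcome=F: state=OPEN
  event#10 t=23ms outcome=F: state=OPEN
  event#11 t=26ms outcome=F: state=OPEN
  event#12 t=27ms outcome=F: state=OPEN
  event#13 t=29ms outcome=F: state=OPEN
  event#14 t=30ms outcome=F: state=OPEN
  event#15 t=33ms outcome=F: state=OPEN
  event#16 t=35ms outcome=S: state=CLOSED

Answer: CCCCCOOOOOOOOOOC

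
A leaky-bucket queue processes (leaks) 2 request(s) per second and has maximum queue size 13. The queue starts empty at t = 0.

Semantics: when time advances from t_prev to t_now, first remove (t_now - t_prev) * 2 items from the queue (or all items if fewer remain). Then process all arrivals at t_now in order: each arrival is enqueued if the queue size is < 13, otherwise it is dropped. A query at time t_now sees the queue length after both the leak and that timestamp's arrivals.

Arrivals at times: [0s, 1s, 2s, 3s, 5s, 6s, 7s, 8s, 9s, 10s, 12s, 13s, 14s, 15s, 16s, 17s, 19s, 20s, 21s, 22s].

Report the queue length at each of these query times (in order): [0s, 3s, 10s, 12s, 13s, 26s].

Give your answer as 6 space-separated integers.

Queue lengths at query times:
  query t=0s: backlog = 1
  query t=3s: backlog = 1
  query t=10s: backlog = 1
  query t=12s: backlog = 1
  query t=13s: backlog = 1
  query t=26s: backlog = 0

Answer: 1 1 1 1 1 0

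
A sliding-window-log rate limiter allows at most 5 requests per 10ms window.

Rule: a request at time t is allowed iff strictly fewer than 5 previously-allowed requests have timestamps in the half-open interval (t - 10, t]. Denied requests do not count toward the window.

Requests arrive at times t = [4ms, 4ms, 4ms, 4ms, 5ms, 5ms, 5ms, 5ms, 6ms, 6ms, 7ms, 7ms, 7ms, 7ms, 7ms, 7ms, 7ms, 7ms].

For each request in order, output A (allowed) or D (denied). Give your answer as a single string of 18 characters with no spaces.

Answer: AAAAADDDDDDDDDDDDD

Derivation:
Tracking allowed requests in the window:
  req#1 t=4ms: ALLOW
  req#2 t=4ms: ALLOW
  req#3 t=4ms: ALLOW
  req#4 t=4ms: ALLOW
  req#5 t=5ms: ALLOW
  req#6 t=5ms: DENY
  req#7 t=5ms: DENY
  req#8 t=5ms: DENY
  req#9 t=6ms: DENY
  req#10 t=6ms: DENY
  req#11 t=7ms: DENY
  req#12 t=7ms: DENY
  req#13 t=7ms: DENY
  req#14 t=7ms: DENY
  req#15 t=7ms: DENY
  req#16 t=7ms: DENY
  req#17 t=7ms: DENY
  req#18 t=7ms: DENY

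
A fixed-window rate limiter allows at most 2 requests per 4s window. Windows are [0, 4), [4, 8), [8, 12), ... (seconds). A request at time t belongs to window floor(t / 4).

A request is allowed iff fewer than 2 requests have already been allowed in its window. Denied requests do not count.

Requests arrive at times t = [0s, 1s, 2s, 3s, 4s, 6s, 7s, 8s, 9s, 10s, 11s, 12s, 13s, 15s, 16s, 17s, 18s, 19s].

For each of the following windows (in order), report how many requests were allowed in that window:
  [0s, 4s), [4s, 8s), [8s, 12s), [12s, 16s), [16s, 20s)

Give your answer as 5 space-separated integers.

Answer: 2 2 2 2 2

Derivation:
Processing requests:
  req#1 t=0s (window 0): ALLOW
  req#2 t=1s (window 0): ALLOW
  req#3 t=2s (window 0): DENY
  req#4 t=3s (window 0): DENY
  req#5 t=4s (window 1): ALLOW
  req#6 t=6s (window 1): ALLOW
  req#7 t=7s (window 1): DENY
  req#8 t=8s (window 2): ALLOW
  req#9 t=9s (window 2): ALLOW
  req#10 t=10s (window 2): DENY
  req#11 t=11s (window 2): DENY
  req#12 t=12s (window 3): ALLOW
  req#13 t=13s (window 3): ALLOW
  req#14 t=15s (window 3): DENY
  req#15 t=16s (window 4): ALLOW
  req#16 t=17s (window 4): ALLOW
  req#17 t=18s (window 4): DENY
  req#18 t=19s (window 4): DENY

Allowed counts by window: 2 2 2 2 2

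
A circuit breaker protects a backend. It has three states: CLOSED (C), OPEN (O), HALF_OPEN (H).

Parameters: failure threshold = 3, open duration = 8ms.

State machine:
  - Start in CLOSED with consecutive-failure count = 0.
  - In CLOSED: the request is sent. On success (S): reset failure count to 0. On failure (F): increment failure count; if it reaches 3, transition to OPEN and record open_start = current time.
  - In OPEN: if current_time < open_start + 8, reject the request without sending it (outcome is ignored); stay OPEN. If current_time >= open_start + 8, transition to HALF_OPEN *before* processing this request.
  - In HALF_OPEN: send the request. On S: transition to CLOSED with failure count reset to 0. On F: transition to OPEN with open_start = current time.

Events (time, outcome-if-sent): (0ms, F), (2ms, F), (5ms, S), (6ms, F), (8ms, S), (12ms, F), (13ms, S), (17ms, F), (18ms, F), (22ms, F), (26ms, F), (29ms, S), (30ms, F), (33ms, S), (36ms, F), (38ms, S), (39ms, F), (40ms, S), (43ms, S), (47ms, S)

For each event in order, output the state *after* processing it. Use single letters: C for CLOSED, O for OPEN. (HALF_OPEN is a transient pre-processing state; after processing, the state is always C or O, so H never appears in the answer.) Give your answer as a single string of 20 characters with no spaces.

State after each event:
  event#1 t=0ms outcome=F: state=CLOSED
  event#2 t=2ms outcome=F: state=CLOSED
  event#3 t=5ms outcome=S: state=CLOSED
  event#4 t=6ms outcome=F: state=CLOSED
  event#5 t=8ms outcome=S: state=CLOSED
  event#6 t=12ms outcome=F: state=CLOSED
  event#7 t=13ms outcome=S: state=CLOSED
  event#8 t=17ms outcome=F: state=CLOSED
  event#9 t=18ms outcome=F: state=CLOSED
  event#10 t=22ms outcome=F: state=OPEN
  event#11 t=26ms outcome=F: state=OPEN
  event#12 t=29ms outcome=S: state=OPEN
  event#13 t=30ms outcome=F: state=OPEN
  event#14 t=33ms outcome=S: state=OPEN
  event#15 t=36ms outcome=F: state=OPEN
  event#16 t=38ms outcome=S: state=CLOSED
  event#17 t=39ms outcome=F: state=CLOSED
  event#18 t=40ms outcome=S: state=CLOSED
  event#19 t=43ms outcome=S: state=CLOSED
  event#20 t=47ms outcome=S: state=CLOSED

Answer: CCCCCCCCCOOOOOOCCCCC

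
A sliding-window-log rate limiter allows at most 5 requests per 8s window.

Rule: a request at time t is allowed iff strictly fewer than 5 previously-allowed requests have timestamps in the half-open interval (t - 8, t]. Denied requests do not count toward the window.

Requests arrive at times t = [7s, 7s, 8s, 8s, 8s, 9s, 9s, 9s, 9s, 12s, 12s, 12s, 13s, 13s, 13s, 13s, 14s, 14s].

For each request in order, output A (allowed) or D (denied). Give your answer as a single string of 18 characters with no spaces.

Answer: AAAAADDDDDDDDDDDDD

Derivation:
Tracking allowed requests in the window:
  req#1 t=7s: ALLOW
  req#2 t=7s: ALLOW
  req#3 t=8s: ALLOW
  req#4 t=8s: ALLOW
  req#5 t=8s: ALLOW
  req#6 t=9s: DENY
  req#7 t=9s: DENY
  req#8 t=9s: DENY
  req#9 t=9s: DENY
  req#10 t=12s: DENY
  req#11 t=12s: DENY
  req#12 t=12s: DENY
  req#13 t=13s: DENY
  req#14 t=13s: DENY
  req#15 t=13s: DENY
  req#16 t=13s: DENY
  req#17 t=14s: DENY
  req#18 t=14s: DENY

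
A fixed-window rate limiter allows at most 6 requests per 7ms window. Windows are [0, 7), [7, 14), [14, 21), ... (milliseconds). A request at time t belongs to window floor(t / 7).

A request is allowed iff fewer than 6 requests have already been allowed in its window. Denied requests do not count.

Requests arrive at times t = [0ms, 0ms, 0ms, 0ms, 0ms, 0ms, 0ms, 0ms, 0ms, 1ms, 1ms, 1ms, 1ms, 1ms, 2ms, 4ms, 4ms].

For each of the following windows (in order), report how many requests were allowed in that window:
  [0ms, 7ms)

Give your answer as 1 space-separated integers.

Answer: 6

Derivation:
Processing requests:
  req#1 t=0ms (window 0): ALLOW
  req#2 t=0ms (window 0): ALLOW
  req#3 t=0ms (window 0): ALLOW
  req#4 t=0ms (window 0): ALLOW
  req#5 t=0ms (window 0): ALLOW
  req#6 t=0ms (window 0): ALLOW
  req#7 t=0ms (window 0): DENY
  req#8 t=0ms (window 0): DENY
  req#9 t=0ms (window 0): DENY
  req#10 t=1ms (window 0): DENY
  req#11 t=1ms (window 0): DENY
  req#12 t=1ms (window 0): DENY
  req#13 t=1ms (window 0): DENY
  req#14 t=1ms (window 0): DENY
  req#15 t=2ms (window 0): DENY
  req#16 t=4ms (window 0): DENY
  req#17 t=4ms (window 0): DENY

Allowed counts by window: 6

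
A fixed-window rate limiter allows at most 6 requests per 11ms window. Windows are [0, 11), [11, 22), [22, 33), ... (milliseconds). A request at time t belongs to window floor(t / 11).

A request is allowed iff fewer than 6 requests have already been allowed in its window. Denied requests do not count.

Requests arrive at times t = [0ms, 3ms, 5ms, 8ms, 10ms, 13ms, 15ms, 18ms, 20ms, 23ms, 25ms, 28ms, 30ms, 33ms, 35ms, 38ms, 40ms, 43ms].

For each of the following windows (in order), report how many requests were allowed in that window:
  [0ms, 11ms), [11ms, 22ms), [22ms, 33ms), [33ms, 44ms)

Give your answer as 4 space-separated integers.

Processing requests:
  req#1 t=0ms (window 0): ALLOW
  req#2 t=3ms (window 0): ALLOW
  req#3 t=5ms (window 0): ALLOW
  req#4 t=8ms (window 0): ALLOW
  req#5 t=10ms (window 0): ALLOW
  req#6 t=13ms (window 1): ALLOW
  req#7 t=15ms (window 1): ALLOW
  req#8 t=18ms (window 1): ALLOW
  req#9 t=20ms (window 1): ALLOW
  req#10 t=23ms (window 2): ALLOW
  req#11 t=25ms (window 2): ALLOW
  req#12 t=28ms (window 2): ALLOW
  req#13 t=30ms (window 2): ALLOW
  req#14 t=33ms (window 3): ALLOW
  req#15 t=35ms (window 3): ALLOW
  req#16 t=38ms (window 3): ALLOW
  req#17 t=40ms (window 3): ALLOW
  req#18 t=43ms (window 3): ALLOW

Allowed counts by window: 5 4 4 5

Answer: 5 4 4 5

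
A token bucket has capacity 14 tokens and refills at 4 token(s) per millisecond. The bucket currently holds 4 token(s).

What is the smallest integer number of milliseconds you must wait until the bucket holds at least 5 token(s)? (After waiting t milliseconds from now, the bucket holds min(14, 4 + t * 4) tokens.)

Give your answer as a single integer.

Need 4 + t * 4 >= 5, so t >= 1/4.
Smallest integer t = ceil(1/4) = 1.

Answer: 1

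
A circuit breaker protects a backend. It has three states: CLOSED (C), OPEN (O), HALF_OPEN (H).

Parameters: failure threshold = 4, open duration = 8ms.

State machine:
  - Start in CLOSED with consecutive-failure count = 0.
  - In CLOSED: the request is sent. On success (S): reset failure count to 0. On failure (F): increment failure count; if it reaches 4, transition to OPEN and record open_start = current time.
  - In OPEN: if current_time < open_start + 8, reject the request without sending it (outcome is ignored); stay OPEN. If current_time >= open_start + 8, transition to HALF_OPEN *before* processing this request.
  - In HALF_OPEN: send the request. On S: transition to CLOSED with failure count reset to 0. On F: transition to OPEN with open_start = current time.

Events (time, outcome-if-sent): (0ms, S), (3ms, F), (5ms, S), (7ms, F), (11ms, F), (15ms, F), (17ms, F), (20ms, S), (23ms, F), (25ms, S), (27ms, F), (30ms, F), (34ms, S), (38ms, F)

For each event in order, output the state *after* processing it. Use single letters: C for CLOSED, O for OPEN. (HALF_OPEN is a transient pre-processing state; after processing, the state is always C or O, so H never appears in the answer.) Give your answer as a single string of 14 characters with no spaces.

State after each event:
  event#1 t=0ms outcome=S: state=CLOSED
  event#2 t=3ms outcome=F: state=CLOSED
  event#3 t=5ms outcome=S: state=CLOSED
  event#4 t=7ms outcome=F: state=CLOSED
  event#5 t=11ms outcome=F: state=CLOSED
  event#6 t=15ms outcome=F: state=CLOSED
  event#7 t=17ms outcome=F: state=OPEN
  event#8 t=20ms outcome=S: state=OPEN
  event#9 t=23ms outcome=F: state=OPEN
  event#10 t=25ms outcome=S: state=CLOSED
  event#11 t=27ms outcome=F: state=CLOSED
  event#12 t=30ms outcome=F: state=CLOSED
  event#13 t=34ms outcome=S: state=CLOSED
  event#14 t=38ms outcome=F: state=CLOSED

Answer: CCCCCCOOOCCCCC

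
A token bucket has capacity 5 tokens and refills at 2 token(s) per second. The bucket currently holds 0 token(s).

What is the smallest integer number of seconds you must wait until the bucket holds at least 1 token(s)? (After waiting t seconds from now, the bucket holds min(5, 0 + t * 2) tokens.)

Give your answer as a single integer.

Answer: 1

Derivation:
Need 0 + t * 2 >= 1, so t >= 1/2.
Smallest integer t = ceil(1/2) = 1.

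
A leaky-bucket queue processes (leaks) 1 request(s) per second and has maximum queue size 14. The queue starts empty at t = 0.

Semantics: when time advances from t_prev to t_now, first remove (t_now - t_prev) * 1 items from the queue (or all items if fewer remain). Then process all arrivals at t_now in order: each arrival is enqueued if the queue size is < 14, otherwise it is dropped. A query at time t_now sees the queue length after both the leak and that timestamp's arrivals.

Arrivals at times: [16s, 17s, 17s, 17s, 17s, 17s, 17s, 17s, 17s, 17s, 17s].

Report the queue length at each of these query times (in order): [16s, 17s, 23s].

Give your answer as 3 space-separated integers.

Answer: 1 10 4

Derivation:
Queue lengths at query times:
  query t=16s: backlog = 1
  query t=17s: backlog = 10
  query t=23s: backlog = 4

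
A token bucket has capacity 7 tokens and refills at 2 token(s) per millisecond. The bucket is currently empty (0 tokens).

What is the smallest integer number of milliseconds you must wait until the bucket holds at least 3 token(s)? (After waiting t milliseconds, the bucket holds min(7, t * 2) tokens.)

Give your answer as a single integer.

Need t * 2 >= 3, so t >= 3/2.
Smallest integer t = ceil(3/2) = 2.

Answer: 2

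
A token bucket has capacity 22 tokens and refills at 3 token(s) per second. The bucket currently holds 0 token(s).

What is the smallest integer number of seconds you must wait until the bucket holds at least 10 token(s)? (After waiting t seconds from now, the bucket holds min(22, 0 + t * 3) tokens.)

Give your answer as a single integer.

Need 0 + t * 3 >= 10, so t >= 10/3.
Smallest integer t = ceil(10/3) = 4.

Answer: 4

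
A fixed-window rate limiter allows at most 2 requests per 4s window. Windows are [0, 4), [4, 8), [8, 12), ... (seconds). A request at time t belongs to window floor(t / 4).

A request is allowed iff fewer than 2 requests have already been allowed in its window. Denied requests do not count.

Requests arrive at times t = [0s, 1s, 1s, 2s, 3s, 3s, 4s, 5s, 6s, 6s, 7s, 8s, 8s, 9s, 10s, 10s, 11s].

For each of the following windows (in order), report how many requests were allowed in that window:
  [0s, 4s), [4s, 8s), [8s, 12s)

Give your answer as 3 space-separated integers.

Answer: 2 2 2

Derivation:
Processing requests:
  req#1 t=0s (window 0): ALLOW
  req#2 t=1s (window 0): ALLOW
  req#3 t=1s (window 0): DENY
  req#4 t=2s (window 0): DENY
  req#5 t=3s (window 0): DENY
  req#6 t=3s (window 0): DENY
  req#7 t=4s (window 1): ALLOW
  req#8 t=5s (window 1): ALLOW
  req#9 t=6s (window 1): DENY
  req#10 t=6s (window 1): DENY
  req#11 t=7s (window 1): DENY
  req#12 t=8s (window 2): ALLOW
  req#13 t=8s (window 2): ALLOW
  req#14 t=9s (window 2): DENY
  req#15 t=10s (window 2): DENY
  req#16 t=10s (window 2): DENY
  req#17 t=11s (window 2): DENY

Allowed counts by window: 2 2 2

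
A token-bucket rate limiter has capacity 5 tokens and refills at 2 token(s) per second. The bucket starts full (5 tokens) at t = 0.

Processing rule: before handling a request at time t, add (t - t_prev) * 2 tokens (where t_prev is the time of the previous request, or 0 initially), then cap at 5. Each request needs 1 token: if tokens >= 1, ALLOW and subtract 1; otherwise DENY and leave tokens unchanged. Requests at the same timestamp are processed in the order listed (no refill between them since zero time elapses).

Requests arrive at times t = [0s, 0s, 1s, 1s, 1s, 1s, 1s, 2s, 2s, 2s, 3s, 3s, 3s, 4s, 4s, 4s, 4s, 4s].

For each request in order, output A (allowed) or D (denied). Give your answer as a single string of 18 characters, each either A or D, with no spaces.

Simulating step by step:
  req#1 t=0s: ALLOW
  req#2 t=0s: ALLOW
  req#3 t=1s: ALLOW
  req#4 t=1s: ALLOW
  req#5 t=1s: ALLOW
  req#6 t=1s: ALLOW
  req#7 t=1s: ALLOW
  req#8 t=2s: ALLOW
  req#9 t=2s: ALLOW
  req#10 t=2s: DENY
  req#11 t=3s: ALLOW
  req#12 t=3s: ALLOW
  req#13 t=3s: DENY
  req#14 t=4s: ALLOW
  req#15 t=4s: ALLOW
  req#16 t=4s: DENY
  req#17 t=4s: DENY
  req#18 t=4s: DENY

Answer: AAAAAAAAADAADAADDD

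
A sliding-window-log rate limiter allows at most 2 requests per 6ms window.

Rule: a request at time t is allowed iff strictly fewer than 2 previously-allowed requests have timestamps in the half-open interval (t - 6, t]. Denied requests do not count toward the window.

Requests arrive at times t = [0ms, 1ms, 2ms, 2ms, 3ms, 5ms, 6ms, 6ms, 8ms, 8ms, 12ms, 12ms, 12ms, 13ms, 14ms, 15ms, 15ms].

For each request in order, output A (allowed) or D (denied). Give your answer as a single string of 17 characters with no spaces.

Tracking allowed requests in the window:
  req#1 t=0ms: ALLOW
  req#2 t=1ms: ALLOW
  req#3 t=2ms: DENY
  req#4 t=2ms: DENY
  req#5 t=3ms: DENY
  req#6 t=5ms: DENY
  req#7 t=6ms: ALLOW
  req#8 t=6ms: DENY
  req#9 t=8ms: ALLOW
  req#10 t=8ms: DENY
  req#11 t=12ms: ALLOW
  req#12 t=12ms: DENY
  req#13 t=12ms: DENY
  req#14 t=13ms: DENY
  req#15 t=14ms: ALLOW
  req#16 t=15ms: DENY
  req#17 t=15ms: DENY

Answer: AADDDDADADADDDADD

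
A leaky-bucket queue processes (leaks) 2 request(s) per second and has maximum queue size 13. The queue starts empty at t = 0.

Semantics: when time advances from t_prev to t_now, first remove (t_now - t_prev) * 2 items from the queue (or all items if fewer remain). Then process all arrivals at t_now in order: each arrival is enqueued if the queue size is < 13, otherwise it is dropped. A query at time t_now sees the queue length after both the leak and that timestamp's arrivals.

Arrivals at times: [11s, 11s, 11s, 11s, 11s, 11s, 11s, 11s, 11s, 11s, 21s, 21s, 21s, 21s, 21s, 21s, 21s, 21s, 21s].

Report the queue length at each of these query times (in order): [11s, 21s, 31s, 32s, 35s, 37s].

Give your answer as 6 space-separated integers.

Answer: 10 9 0 0 0 0

Derivation:
Queue lengths at query times:
  query t=11s: backlog = 10
  query t=21s: backlog = 9
  query t=31s: backlog = 0
  query t=32s: backlog = 0
  query t=35s: backlog = 0
  query t=37s: backlog = 0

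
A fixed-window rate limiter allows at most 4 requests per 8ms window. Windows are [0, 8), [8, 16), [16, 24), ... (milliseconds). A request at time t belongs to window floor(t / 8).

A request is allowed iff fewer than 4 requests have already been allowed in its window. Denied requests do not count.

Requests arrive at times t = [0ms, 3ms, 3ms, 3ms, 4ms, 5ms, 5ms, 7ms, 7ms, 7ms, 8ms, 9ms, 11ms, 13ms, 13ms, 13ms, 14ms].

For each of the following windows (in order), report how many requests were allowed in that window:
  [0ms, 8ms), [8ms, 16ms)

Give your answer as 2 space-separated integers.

Processing requests:
  req#1 t=0ms (window 0): ALLOW
  req#2 t=3ms (window 0): ALLOW
  req#3 t=3ms (window 0): ALLOW
  req#4 t=3ms (window 0): ALLOW
  req#5 t=4ms (window 0): DENY
  req#6 t=5ms (window 0): DENY
  req#7 t=5ms (window 0): DENY
  req#8 t=7ms (window 0): DENY
  req#9 t=7ms (window 0): DENY
  req#10 t=7ms (window 0): DENY
  req#11 t=8ms (window 1): ALLOW
  req#12 t=9ms (window 1): ALLOW
  req#13 t=11ms (window 1): ALLOW
  req#14 t=13ms (window 1): ALLOW
  req#15 t=13ms (window 1): DENY
  req#16 t=13ms (window 1): DENY
  req#17 t=14ms (window 1): DENY

Allowed counts by window: 4 4

Answer: 4 4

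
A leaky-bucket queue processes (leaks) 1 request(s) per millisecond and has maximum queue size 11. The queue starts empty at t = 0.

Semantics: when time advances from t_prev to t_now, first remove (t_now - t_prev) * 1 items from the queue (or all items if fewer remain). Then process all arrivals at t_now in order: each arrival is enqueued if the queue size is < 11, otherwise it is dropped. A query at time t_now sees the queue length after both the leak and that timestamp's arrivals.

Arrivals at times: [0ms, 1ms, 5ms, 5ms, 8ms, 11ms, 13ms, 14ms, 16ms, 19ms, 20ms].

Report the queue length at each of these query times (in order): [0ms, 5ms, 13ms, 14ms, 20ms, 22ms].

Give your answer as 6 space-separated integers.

Answer: 1 2 1 1 1 0

Derivation:
Queue lengths at query times:
  query t=0ms: backlog = 1
  query t=5ms: backlog = 2
  query t=13ms: backlog = 1
  query t=14ms: backlog = 1
  query t=20ms: backlog = 1
  query t=22ms: backlog = 0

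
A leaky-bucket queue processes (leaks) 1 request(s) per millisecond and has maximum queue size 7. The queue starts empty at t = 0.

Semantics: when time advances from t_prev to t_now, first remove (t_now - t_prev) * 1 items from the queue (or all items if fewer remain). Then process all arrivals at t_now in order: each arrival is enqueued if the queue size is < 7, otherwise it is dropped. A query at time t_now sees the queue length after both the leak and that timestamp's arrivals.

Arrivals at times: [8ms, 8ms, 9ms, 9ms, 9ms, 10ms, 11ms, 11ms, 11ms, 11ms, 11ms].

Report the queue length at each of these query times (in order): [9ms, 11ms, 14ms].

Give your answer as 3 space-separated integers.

Queue lengths at query times:
  query t=9ms: backlog = 4
  query t=11ms: backlog = 7
  query t=14ms: backlog = 4

Answer: 4 7 4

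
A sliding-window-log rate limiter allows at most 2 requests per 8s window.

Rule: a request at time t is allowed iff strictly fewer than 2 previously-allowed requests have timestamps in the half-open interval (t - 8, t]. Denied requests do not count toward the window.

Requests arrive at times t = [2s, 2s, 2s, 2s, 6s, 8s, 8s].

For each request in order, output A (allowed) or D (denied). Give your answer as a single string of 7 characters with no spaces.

Answer: AADDDDD

Derivation:
Tracking allowed requests in the window:
  req#1 t=2s: ALLOW
  req#2 t=2s: ALLOW
  req#3 t=2s: DENY
  req#4 t=2s: DENY
  req#5 t=6s: DENY
  req#6 t=8s: DENY
  req#7 t=8s: DENY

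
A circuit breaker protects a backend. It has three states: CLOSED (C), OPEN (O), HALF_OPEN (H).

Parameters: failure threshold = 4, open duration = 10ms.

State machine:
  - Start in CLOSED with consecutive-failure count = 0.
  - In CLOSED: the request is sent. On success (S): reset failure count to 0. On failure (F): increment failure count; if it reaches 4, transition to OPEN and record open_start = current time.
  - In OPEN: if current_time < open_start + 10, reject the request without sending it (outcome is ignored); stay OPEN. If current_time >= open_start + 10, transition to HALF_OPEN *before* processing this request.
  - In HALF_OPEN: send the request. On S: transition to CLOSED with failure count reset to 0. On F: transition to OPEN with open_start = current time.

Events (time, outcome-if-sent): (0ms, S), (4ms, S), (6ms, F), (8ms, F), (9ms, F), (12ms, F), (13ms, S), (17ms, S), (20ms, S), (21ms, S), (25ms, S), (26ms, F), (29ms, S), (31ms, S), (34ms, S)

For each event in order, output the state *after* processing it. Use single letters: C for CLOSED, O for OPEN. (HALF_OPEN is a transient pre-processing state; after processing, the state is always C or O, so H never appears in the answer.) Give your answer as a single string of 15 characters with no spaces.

Answer: CCCCCOOOOOCCCCC

Derivation:
State after each event:
  event#1 t=0ms outcome=S: state=CLOSED
  event#2 t=4ms outcome=S: state=CLOSED
  event#3 t=6ms outcome=F: state=CLOSED
  event#4 t=8ms outcome=F: state=CLOSED
  event#5 t=9ms outcome=F: state=CLOSED
  event#6 t=12ms outcome=F: state=OPEN
  event#7 t=13ms outcome=S: state=OPEN
  event#8 t=17ms outcome=S: state=OPEN
  event#9 t=20ms outcome=S: state=OPEN
  event#10 t=21ms outcome=S: state=OPEN
  event#11 t=25ms outcome=S: state=CLOSED
  event#12 t=26ms outcome=F: state=CLOSED
  event#13 t=29ms outcome=S: state=CLOSED
  event#14 t=31ms outcome=S: state=CLOSED
  event#15 t=34ms outcome=S: state=CLOSED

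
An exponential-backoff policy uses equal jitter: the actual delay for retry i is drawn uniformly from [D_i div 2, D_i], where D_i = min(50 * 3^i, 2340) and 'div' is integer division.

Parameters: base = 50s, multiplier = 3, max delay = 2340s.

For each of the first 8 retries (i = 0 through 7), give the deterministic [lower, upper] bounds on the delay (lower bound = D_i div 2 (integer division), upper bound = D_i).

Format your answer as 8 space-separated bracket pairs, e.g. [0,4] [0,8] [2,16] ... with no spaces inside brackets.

Computing bounds per retry:
  i=0: D_i=min(50*3^0,2340)=50, bounds=[25,50]
  i=1: D_i=min(50*3^1,2340)=150, bounds=[75,150]
  i=2: D_i=min(50*3^2,2340)=450, bounds=[225,450]
  i=3: D_i=min(50*3^3,2340)=1350, bounds=[675,1350]
  i=4: D_i=min(50*3^4,2340)=2340, bounds=[1170,2340]
  i=5: D_i=min(50*3^5,2340)=2340, bounds=[1170,2340]
  i=6: D_i=min(50*3^6,2340)=2340, bounds=[1170,2340]
  i=7: D_i=min(50*3^7,2340)=2340, bounds=[1170,2340]

Answer: [25,50] [75,150] [225,450] [675,1350] [1170,2340] [1170,2340] [1170,2340] [1170,2340]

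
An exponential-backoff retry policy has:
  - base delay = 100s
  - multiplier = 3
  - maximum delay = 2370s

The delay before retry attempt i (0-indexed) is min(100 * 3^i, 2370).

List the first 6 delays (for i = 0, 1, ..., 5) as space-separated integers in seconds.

Computing each delay:
  i=0: min(100*3^0, 2370) = 100
  i=1: min(100*3^1, 2370) = 300
  i=2: min(100*3^2, 2370) = 900
  i=3: min(100*3^3, 2370) = 2370
  i=4: min(100*3^4, 2370) = 2370
  i=5: min(100*3^5, 2370) = 2370

Answer: 100 300 900 2370 2370 2370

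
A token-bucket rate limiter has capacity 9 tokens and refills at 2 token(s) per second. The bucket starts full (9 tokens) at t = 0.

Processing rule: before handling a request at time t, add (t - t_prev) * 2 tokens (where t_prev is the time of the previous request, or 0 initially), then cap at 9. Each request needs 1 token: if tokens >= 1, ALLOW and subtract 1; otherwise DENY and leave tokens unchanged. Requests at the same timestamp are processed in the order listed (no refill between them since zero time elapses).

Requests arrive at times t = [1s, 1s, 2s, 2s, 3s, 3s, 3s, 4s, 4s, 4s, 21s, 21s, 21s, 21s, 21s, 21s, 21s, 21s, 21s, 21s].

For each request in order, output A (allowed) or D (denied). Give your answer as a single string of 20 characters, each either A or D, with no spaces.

Answer: AAAAAAAAAAAAAAAAAAAD

Derivation:
Simulating step by step:
  req#1 t=1s: ALLOW
  req#2 t=1s: ALLOW
  req#3 t=2s: ALLOW
  req#4 t=2s: ALLOW
  req#5 t=3s: ALLOW
  req#6 t=3s: ALLOW
  req#7 t=3s: ALLOW
  req#8 t=4s: ALLOW
  req#9 t=4s: ALLOW
  req#10 t=4s: ALLOW
  req#11 t=21s: ALLOW
  req#12 t=21s: ALLOW
  req#13 t=21s: ALLOW
  req#14 t=21s: ALLOW
  req#15 t=21s: ALLOW
  req#16 t=21s: ALLOW
  req#17 t=21s: ALLOW
  req#18 t=21s: ALLOW
  req#19 t=21s: ALLOW
  req#20 t=21s: DENY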